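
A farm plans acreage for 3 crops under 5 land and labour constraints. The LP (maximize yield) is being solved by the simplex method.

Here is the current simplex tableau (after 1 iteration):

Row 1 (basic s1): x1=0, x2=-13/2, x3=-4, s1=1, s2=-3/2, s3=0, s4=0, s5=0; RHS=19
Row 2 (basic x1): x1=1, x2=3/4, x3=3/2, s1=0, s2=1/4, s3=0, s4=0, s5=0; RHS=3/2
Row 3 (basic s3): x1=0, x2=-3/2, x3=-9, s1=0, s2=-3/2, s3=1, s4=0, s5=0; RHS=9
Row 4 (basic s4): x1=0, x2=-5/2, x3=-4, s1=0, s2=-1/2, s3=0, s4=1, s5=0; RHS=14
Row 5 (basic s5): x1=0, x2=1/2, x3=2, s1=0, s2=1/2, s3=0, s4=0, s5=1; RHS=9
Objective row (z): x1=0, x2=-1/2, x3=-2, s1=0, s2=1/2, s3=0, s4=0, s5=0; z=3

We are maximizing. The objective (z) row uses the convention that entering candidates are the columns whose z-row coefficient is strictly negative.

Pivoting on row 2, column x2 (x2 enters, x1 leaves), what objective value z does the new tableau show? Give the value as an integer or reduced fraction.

4

Minimum ratio for x2: (3/2)/(3/4) = 2.
z changes by −(z-row coeff of x2)·ratio = −(-1/2)·2 = 1.
New z = 3 + 1 = 4.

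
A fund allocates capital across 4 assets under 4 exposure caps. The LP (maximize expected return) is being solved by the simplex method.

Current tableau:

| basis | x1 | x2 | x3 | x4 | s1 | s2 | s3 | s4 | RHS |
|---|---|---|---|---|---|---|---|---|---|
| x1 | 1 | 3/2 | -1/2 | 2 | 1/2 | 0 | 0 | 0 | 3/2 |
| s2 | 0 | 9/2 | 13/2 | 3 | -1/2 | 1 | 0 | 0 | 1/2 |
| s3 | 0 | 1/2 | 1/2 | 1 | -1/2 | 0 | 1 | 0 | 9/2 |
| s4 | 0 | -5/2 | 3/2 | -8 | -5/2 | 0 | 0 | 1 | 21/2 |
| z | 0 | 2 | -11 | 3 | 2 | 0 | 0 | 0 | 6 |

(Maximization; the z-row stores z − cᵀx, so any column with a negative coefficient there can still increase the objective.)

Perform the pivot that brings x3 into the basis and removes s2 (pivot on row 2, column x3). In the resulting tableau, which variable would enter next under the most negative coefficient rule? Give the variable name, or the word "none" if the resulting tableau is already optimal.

none

Pivot element 13/2. New z-row = old z-row − (-11)·(row 2/(13/2)).
Updated z-row coefficients: x1: 0, x2: 125/13, x3: 0, x4: 105/13, s1: 15/13, s2: 22/13, s3: 0, s4: 0.
No coefficient is strictly negative; the tableau after this pivot is optimal.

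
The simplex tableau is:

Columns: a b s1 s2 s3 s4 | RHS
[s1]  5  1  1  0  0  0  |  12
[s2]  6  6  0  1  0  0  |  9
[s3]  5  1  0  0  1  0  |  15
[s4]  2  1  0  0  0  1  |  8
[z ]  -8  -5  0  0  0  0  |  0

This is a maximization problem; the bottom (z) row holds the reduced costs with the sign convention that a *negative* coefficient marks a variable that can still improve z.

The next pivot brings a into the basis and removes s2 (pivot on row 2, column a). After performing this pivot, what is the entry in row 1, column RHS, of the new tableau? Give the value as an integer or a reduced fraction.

Pivot element is row 2, column a: 6.
Normalize row 2: new (row 2, RHS) = 9/6 = 3/2.
row 1 ← row 1 − 5·(new row 2): 12 − 5·(3/2) = 9/2.

9/2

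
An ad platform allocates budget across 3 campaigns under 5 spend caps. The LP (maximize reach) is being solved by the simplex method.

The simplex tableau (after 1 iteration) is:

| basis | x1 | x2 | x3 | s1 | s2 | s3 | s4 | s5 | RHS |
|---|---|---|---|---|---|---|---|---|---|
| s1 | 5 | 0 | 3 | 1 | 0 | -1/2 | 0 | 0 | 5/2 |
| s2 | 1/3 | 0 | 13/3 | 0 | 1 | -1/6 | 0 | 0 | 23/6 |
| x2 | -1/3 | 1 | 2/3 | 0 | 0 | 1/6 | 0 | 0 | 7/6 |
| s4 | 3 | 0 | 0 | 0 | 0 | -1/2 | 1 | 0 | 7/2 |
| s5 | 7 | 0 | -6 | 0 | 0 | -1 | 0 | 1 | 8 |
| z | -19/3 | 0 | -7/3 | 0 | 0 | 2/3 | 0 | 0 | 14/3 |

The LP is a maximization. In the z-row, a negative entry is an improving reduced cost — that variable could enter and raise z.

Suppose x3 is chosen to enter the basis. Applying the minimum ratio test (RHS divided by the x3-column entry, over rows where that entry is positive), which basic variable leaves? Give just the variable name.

s1

Ratios: row 1 (s1): (5/2)/3 = 5/6; row 2 (s2): (23/6)/(13/3) = 23/26; row 3 (x2): (7/6)/(2/3) = 7/4; row 4 (s4): entry 0 ≤ 0, skip; row 5 (s5): entry -6 ≤ 0, skip.
Minimum ratio 5/6 is in the s1 row, so s1 leaves.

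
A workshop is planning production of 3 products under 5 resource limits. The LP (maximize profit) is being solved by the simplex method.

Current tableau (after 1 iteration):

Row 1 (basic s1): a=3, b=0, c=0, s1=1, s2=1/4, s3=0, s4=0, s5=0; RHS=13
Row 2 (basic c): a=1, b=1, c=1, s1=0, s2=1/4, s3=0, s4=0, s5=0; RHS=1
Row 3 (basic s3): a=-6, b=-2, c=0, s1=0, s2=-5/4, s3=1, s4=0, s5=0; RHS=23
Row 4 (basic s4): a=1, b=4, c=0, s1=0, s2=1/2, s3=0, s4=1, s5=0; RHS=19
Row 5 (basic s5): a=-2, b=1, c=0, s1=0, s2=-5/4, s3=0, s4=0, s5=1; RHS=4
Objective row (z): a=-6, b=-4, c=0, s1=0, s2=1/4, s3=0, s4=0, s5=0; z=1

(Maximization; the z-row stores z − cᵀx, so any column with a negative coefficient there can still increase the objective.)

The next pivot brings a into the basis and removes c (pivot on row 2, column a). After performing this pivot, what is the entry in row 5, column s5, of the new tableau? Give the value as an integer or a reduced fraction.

1

Pivot element is row 2, column a: 1.
Normalize row 2: new (row 2, s5) = 0/1 = 0.
row 5 ← row 5 − (-2)·(new row 2): 1 − (-2)·0 = 1.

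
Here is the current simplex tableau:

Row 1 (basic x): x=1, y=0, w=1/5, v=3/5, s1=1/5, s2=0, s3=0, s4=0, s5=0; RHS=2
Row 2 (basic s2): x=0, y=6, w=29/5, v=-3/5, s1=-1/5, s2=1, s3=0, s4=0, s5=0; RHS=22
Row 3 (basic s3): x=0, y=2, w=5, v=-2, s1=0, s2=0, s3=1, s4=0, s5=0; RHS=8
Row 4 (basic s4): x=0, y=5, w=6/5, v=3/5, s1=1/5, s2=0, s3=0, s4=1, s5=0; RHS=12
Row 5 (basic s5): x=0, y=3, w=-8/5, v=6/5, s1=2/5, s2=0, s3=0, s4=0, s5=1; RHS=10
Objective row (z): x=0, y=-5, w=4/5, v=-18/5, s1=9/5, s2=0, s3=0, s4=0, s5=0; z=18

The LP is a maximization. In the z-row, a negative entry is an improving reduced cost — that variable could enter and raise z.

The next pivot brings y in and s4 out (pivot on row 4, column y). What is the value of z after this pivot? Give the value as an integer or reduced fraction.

30

Minimum ratio for y: 12/5 = 12/5.
z changes by −(z-row coeff of y)·ratio = −(-5)·(12/5) = 12.
New z = 18 + 12 = 30.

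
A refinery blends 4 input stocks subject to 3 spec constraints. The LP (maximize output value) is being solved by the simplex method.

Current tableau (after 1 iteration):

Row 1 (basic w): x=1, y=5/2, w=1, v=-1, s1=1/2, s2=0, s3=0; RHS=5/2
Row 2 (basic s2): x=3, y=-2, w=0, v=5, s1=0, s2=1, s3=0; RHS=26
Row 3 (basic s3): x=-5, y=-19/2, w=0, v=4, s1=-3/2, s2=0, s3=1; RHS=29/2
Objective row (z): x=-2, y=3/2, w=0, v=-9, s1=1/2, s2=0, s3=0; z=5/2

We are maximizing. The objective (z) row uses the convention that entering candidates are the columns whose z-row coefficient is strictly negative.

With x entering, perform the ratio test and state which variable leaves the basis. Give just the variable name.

Ratios: row 1 (w): (5/2)/1 = 5/2; row 2 (s2): 26/3 = 26/3; row 3 (s3): entry -5 ≤ 0, skip.
Minimum ratio 5/2 is in the w row, so w leaves.

w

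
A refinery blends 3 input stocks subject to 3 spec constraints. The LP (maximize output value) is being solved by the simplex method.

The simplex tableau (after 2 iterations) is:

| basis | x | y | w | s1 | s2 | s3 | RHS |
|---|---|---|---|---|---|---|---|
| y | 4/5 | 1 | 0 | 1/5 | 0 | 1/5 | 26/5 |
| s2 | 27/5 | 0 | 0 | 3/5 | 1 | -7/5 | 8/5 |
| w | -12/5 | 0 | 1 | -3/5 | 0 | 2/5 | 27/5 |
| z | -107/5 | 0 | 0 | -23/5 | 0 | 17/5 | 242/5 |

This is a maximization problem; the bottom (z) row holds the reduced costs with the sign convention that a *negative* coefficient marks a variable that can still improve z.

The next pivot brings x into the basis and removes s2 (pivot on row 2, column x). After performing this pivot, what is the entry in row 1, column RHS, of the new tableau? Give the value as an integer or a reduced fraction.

134/27

Pivot element is row 2, column x: 27/5.
Normalize row 2: new (row 2, RHS) = (8/5)/(27/5) = 8/27.
row 1 ← row 1 − (4/5)·(new row 2): 26/5 − (4/5)·(8/27) = 134/27.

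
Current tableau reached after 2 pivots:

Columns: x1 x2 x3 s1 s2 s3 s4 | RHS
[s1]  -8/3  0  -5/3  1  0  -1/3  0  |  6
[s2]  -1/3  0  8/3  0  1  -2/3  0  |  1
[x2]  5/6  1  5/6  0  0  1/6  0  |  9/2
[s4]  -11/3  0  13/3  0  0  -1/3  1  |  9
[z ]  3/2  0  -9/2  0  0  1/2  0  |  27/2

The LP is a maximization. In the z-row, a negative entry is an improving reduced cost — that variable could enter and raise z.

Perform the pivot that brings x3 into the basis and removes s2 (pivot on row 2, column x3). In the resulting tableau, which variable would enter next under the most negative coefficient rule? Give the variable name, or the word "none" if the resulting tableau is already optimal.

s3

Pivot element 8/3. New z-row = old z-row − (-9/2)·(row 2/(8/3)).
Updated z-row coefficients: x1: 15/16, x2: 0, x3: 0, s1: 0, s2: 27/16, s3: -5/8, s4: 0.
The most negative is -5/8 in column s3, so s3 would enter next.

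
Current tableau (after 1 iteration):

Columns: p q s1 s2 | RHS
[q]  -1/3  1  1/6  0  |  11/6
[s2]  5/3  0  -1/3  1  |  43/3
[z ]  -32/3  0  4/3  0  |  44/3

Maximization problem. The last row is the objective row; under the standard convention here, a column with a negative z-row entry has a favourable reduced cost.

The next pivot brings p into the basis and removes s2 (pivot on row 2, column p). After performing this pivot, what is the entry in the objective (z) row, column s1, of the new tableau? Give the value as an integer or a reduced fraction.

-4/5

Pivot element is row 2, column p: 5/3.
Normalize row 2: new (row 2, s1) = (-1/3)/(5/3) = -1/5.
z-row ← z-row − (-32/3)·(new row 2): 4/3 − (-32/3)·(-1/5) = -4/5.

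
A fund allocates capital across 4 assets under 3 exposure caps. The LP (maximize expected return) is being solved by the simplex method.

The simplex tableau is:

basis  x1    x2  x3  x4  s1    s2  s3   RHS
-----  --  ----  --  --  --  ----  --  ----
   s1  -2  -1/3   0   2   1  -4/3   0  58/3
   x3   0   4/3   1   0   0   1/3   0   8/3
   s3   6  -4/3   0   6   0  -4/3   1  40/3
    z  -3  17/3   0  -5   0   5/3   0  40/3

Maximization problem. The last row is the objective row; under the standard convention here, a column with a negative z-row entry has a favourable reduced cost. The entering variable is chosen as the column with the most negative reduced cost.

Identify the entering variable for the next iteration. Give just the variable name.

x4

Objective-row coefficients: x1: -3, x2: 17/3, x3: 0, x4: -5, s1: 0, s2: 5/3, s3: 0.
The most negative is -5 in column x4, so x4 enters.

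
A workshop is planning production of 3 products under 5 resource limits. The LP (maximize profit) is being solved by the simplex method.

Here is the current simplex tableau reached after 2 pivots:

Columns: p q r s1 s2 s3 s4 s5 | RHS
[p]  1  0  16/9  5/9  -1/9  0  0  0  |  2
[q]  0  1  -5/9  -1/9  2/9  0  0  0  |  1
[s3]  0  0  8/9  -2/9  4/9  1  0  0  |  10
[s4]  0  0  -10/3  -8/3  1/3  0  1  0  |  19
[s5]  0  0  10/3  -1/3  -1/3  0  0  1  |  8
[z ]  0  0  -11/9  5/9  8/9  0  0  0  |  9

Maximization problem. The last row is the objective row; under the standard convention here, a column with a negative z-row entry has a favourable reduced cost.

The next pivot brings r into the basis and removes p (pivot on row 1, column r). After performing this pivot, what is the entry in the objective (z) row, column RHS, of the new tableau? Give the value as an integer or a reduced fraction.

Pivot element is row 1, column r: 16/9.
Normalize row 1: new (row 1, RHS) = 2/(16/9) = 9/8.
z-row ← z-row − (-11/9)·(new row 1): 9 − (-11/9)·(9/8) = 83/8.

83/8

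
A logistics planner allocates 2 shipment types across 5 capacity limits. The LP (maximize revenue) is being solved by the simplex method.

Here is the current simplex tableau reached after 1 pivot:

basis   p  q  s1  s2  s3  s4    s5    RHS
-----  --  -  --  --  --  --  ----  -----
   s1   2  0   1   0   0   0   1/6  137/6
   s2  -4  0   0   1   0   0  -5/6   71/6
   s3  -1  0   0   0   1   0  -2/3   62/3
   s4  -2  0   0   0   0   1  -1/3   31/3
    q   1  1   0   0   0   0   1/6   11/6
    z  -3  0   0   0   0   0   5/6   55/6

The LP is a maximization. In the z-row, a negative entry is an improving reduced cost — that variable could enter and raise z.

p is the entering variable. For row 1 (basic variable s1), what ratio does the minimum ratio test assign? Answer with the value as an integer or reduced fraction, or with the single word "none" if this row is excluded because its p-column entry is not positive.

137/12

Ratio = RHS / (p entry) = (137/6) / 2 = 137/12.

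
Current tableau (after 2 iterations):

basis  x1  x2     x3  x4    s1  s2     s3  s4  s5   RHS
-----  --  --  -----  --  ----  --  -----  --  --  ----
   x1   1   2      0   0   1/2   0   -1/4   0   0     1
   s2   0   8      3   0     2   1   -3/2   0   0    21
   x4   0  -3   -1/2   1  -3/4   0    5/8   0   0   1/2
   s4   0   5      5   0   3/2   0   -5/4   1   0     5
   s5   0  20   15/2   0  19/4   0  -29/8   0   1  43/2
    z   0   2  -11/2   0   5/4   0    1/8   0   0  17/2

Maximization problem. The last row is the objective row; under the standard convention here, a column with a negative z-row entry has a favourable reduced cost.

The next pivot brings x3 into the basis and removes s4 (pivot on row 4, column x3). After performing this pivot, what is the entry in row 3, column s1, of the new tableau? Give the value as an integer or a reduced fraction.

-3/5

Pivot element is row 4, column x3: 5.
Normalize row 4: new (row 4, s1) = (3/2)/5 = 3/10.
row 3 ← row 3 − (-1/2)·(new row 4): -3/4 − (-1/2)·(3/10) = -3/5.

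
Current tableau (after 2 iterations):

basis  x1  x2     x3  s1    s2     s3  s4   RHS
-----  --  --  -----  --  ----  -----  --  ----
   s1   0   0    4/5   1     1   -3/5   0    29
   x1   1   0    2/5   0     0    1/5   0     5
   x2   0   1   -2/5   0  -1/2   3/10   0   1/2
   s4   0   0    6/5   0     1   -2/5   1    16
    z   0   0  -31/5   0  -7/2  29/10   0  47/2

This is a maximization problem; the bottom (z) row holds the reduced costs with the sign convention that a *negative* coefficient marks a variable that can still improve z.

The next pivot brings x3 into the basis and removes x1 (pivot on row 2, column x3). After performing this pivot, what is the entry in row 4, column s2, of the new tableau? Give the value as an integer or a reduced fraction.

Pivot element is row 2, column x3: 2/5.
Normalize row 2: new (row 2, s2) = 0/(2/5) = 0.
row 4 ← row 4 − (6/5)·(new row 2): 1 − (6/5)·0 = 1.

1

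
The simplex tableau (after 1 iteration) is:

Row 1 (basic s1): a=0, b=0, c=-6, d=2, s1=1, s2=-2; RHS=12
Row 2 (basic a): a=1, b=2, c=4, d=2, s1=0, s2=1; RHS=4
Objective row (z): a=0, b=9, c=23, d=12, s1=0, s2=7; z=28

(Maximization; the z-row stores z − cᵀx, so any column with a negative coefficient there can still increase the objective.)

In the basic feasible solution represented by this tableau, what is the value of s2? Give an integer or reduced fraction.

s2 is nonbasic (not in the basis column), so its value in the current BFS is 0.

0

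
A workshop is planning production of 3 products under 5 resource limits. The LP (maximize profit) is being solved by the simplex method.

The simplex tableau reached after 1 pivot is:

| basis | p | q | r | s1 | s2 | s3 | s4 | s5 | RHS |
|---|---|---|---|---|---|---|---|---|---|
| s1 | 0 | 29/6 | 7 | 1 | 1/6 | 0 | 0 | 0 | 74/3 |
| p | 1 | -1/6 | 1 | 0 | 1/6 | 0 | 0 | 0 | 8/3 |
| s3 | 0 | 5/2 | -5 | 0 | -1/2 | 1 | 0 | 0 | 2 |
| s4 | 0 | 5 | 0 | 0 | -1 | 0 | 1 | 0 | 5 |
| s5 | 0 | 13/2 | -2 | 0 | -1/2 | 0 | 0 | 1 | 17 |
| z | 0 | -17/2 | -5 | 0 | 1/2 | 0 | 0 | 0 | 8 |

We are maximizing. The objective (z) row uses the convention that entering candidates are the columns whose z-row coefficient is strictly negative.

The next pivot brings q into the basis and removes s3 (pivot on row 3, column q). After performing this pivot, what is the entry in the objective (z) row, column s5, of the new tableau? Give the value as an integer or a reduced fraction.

Pivot element is row 3, column q: 5/2.
Normalize row 3: new (row 3, s5) = 0/(5/2) = 0.
z-row ← z-row − (-17/2)·(new row 3): 0 − (-17/2)·0 = 0.

0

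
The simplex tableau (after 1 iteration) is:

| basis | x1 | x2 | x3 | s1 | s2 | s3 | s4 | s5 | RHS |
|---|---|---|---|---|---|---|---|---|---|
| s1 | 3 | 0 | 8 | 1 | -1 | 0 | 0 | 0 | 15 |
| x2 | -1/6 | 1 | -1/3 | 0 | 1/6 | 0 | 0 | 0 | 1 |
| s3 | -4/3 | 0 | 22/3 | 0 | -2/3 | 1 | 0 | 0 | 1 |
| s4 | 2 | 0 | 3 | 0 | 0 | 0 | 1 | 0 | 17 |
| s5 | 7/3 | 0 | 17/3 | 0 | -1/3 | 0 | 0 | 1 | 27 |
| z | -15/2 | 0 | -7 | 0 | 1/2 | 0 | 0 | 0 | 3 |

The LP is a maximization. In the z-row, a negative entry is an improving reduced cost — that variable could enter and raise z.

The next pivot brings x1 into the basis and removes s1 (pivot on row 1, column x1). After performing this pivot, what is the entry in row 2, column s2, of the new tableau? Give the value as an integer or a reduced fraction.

1/9

Pivot element is row 1, column x1: 3.
Normalize row 1: new (row 1, s2) = (-1)/3 = -1/3.
row 2 ← row 2 − (-1/6)·(new row 1): 1/6 − (-1/6)·(-1/3) = 1/9.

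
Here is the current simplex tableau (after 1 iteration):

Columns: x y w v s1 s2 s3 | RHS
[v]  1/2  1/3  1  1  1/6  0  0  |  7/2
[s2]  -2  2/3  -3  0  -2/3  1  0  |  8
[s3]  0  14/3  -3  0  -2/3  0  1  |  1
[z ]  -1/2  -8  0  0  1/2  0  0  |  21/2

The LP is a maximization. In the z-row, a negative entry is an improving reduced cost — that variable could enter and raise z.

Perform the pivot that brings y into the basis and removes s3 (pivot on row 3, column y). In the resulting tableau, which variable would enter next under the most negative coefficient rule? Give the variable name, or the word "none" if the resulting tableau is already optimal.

Pivot element 14/3. New z-row = old z-row − (-8)·(row 3/(14/3)).
Updated z-row coefficients: x: -1/2, y: 0, w: -36/7, v: 0, s1: -9/14, s2: 0, s3: 12/7.
The most negative is -36/7 in column w, so w would enter next.

w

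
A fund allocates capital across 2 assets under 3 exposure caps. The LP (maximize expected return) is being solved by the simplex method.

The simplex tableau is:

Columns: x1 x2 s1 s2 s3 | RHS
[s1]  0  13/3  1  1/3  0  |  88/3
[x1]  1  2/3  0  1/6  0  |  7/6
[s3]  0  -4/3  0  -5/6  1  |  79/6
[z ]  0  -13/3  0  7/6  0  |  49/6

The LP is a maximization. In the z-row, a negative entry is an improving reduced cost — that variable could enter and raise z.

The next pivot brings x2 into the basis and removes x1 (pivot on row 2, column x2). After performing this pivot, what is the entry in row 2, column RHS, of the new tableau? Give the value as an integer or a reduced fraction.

Pivot element is row 2, column x2: 2/3.
Normalize row 2: new (row 2, RHS) = (7/6)/(2/3) = 7/4.
Row 2 is the pivot row, so the entry is 7/4.

7/4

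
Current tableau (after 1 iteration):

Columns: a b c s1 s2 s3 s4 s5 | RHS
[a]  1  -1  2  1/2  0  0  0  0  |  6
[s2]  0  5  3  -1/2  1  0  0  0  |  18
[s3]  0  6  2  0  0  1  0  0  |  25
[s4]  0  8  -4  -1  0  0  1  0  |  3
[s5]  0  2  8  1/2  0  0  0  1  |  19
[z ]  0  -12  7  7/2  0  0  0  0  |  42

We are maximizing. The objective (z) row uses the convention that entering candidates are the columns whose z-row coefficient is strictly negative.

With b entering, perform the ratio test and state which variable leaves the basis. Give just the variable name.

Ratios: row 1 (a): entry -1 ≤ 0, skip; row 2 (s2): 18/5 = 18/5; row 3 (s3): 25/6 = 25/6; row 4 (s4): 3/8 = 3/8; row 5 (s5): 19/2 = 19/2.
Minimum ratio 3/8 is in the s4 row, so s4 leaves.

s4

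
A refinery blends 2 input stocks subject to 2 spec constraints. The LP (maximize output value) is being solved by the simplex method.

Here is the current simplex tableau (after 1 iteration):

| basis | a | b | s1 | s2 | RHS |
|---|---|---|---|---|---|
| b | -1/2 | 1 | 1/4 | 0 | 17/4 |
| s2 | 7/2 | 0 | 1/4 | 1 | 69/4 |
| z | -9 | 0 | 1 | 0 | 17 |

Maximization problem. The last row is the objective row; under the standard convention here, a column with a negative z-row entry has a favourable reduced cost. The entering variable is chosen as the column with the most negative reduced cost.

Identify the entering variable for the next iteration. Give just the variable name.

a

Objective-row coefficients: a: -9, b: 0, s1: 1, s2: 0.
The most negative is -9 in column a, so a enters.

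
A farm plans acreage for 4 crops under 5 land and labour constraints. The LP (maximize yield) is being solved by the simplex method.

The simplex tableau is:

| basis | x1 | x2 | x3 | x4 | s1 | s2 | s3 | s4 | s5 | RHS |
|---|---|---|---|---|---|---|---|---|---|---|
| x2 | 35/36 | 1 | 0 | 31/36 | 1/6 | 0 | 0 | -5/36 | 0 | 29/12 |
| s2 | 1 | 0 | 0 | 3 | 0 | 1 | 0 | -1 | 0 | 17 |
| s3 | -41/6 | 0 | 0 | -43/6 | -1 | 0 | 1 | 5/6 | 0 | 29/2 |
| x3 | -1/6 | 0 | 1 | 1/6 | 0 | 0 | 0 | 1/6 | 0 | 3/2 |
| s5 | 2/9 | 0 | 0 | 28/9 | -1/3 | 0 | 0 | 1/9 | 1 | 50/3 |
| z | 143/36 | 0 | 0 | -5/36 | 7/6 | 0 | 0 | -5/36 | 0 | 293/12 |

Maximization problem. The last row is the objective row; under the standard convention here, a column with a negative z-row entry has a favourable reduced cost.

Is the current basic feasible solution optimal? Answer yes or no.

Column x4 has objective-row coefficient -5/36, which is negative; an improving pivot exists, so not yet optimal.

no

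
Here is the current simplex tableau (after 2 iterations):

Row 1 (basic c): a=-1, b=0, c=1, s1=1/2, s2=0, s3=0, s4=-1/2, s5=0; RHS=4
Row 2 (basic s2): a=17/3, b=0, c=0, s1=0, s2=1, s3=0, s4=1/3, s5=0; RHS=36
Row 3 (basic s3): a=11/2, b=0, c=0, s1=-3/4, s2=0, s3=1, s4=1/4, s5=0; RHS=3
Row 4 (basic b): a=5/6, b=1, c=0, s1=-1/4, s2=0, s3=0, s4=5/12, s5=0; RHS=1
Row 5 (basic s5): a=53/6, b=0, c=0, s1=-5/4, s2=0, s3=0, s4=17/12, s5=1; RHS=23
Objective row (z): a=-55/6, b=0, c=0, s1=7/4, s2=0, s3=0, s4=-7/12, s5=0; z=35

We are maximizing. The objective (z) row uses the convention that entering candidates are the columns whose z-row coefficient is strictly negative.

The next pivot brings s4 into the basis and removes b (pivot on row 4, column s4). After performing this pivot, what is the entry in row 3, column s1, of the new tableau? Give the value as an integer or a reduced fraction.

-3/5

Pivot element is row 4, column s4: 5/12.
Normalize row 4: new (row 4, s1) = (-1/4)/(5/12) = -3/5.
row 3 ← row 3 − (1/4)·(new row 4): -3/4 − (1/4)·(-3/5) = -3/5.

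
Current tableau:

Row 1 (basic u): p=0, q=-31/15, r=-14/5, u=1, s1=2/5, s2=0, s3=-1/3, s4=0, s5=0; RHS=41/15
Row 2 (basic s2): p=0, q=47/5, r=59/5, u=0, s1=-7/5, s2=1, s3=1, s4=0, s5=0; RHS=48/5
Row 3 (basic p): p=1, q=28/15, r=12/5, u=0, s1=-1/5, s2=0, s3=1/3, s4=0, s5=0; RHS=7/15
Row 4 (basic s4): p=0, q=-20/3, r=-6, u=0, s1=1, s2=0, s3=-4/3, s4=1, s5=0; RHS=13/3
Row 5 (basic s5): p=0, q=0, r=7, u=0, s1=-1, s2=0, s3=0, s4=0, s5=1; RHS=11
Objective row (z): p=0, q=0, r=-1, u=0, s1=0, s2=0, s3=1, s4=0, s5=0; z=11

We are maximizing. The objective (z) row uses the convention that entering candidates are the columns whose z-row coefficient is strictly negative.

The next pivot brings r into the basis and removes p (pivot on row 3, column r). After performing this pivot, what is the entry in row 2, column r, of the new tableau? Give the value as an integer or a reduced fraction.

Pivot element is row 3, column r: 12/5.
Normalize row 3: new (row 3, r) = (12/5)/(12/5) = 1.
row 2 ← row 2 − (59/5)·(new row 3): 59/5 − (59/5)·1 = 0.

0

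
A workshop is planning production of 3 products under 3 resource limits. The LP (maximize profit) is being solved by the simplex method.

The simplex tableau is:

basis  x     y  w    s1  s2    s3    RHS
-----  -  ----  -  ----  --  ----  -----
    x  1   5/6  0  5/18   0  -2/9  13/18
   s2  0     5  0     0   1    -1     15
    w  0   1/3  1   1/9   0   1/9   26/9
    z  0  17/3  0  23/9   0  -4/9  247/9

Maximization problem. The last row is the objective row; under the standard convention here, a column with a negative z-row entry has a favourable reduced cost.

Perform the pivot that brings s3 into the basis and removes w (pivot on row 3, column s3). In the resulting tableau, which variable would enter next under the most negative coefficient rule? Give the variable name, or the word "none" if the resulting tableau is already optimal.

Pivot element 1/9. New z-row = old z-row − (-4/9)·(row 3/(1/9)).
Updated z-row coefficients: x: 0, y: 7, w: 4, s1: 3, s2: 0, s3: 0.
No coefficient is strictly negative; the tableau after this pivot is optimal.

none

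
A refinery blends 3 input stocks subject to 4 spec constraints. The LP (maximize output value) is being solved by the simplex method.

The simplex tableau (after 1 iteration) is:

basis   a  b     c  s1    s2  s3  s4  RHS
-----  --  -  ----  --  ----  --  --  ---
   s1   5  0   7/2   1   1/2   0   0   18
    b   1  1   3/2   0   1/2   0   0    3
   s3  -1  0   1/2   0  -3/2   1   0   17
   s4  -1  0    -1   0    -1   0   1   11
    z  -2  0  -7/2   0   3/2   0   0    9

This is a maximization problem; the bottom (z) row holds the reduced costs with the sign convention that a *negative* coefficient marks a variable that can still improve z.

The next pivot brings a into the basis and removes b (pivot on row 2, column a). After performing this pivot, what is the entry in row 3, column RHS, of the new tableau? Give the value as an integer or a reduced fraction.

Pivot element is row 2, column a: 1.
Normalize row 2: new (row 2, RHS) = 3/1 = 3.
row 3 ← row 3 − (-1)·(new row 2): 17 − (-1)·3 = 20.

20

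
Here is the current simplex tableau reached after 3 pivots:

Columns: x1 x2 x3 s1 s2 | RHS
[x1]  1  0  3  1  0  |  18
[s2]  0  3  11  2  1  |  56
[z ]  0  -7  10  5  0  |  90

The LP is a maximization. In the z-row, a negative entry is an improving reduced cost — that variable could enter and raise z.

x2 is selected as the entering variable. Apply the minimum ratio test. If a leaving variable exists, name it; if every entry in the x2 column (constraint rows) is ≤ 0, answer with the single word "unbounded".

s2

Ratios: row 1 (x1): entry 0 ≤ 0, skip; row 2 (s2): 56/3 = 56/3.
Minimum ratio is in the s2 row, so s2 leaves.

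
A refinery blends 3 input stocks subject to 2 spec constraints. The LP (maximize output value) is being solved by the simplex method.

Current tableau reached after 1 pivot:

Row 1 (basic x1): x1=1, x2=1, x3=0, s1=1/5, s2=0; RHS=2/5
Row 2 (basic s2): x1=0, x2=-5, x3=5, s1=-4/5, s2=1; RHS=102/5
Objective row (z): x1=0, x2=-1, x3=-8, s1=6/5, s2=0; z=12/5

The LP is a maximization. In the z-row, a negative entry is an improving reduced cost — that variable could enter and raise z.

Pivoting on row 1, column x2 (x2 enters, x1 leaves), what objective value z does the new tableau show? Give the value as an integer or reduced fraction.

Minimum ratio for x2: (2/5)/1 = 2/5.
z changes by −(z-row coeff of x2)·ratio = −(-1)·(2/5) = 2/5.
New z = 12/5 + (2/5) = 14/5.

14/5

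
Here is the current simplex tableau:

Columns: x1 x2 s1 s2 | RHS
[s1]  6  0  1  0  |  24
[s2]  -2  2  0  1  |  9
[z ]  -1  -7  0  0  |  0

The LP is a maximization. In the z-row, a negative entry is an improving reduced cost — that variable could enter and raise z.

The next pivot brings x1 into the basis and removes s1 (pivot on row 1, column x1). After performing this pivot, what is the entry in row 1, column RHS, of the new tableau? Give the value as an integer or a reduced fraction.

Pivot element is row 1, column x1: 6.
Normalize row 1: new (row 1, RHS) = 24/6 = 4.
Row 1 is the pivot row, so the entry is 4.

4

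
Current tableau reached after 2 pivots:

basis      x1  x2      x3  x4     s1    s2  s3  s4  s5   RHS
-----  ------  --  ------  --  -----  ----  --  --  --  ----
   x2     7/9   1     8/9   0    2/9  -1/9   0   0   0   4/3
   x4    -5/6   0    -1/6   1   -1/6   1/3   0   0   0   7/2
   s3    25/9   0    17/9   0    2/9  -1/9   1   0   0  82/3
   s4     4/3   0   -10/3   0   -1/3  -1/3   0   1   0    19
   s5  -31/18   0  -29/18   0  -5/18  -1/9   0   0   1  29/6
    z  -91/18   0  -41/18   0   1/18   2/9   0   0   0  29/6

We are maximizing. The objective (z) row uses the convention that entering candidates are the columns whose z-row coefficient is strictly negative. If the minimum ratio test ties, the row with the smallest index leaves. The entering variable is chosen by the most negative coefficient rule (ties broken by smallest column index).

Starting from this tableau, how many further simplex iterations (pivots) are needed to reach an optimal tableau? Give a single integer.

pivot: x1 in, x2 out → z = 27/2
pivot: s2 in, x4 out → z = 25
No improving column remains; optimal.

2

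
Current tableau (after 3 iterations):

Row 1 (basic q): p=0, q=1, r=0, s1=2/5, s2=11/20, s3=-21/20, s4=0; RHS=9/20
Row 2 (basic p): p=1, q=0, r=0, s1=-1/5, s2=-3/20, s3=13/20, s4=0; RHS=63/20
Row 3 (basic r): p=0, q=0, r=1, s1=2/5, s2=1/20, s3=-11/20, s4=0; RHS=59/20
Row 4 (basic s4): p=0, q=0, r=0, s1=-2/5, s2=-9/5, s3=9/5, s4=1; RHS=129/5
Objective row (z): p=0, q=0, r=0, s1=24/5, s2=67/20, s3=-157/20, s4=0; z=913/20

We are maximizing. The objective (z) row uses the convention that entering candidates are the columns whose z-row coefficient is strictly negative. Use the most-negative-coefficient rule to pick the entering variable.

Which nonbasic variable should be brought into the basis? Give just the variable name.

Objective-row coefficients: p: 0, q: 0, r: 0, s1: 24/5, s2: 67/20, s3: -157/20, s4: 0.
The most negative is -157/20 in column s3, so s3 enters.

s3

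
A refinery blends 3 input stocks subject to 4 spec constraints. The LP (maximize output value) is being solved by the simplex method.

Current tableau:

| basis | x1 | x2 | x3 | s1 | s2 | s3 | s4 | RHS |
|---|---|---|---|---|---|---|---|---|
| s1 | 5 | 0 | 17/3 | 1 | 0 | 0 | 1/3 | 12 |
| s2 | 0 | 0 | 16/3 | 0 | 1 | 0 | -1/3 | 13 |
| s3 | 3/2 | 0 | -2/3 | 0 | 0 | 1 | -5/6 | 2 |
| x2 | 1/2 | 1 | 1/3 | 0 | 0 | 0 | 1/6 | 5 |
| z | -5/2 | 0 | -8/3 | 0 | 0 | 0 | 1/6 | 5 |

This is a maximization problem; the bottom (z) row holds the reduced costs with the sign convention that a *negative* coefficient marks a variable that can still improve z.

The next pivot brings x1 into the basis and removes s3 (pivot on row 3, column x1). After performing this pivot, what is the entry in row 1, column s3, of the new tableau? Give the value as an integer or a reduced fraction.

-10/3

Pivot element is row 3, column x1: 3/2.
Normalize row 3: new (row 3, s3) = 1/(3/2) = 2/3.
row 1 ← row 1 − 5·(new row 3): 0 − 5·(2/3) = -10/3.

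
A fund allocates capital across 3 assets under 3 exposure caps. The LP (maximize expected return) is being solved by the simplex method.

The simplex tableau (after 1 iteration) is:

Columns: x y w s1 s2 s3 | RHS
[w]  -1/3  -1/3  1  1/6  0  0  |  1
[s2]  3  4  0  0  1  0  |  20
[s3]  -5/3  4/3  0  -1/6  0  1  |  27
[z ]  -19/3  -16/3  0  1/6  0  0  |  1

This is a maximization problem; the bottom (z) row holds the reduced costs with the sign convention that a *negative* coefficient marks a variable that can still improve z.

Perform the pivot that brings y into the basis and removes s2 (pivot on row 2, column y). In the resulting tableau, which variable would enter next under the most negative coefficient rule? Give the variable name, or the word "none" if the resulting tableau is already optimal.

x

Pivot element 4. New z-row = old z-row − (-16/3)·(row 2/4).
Updated z-row coefficients: x: -7/3, y: 0, w: 0, s1: 1/6, s2: 4/3, s3: 0.
The most negative is -7/3 in column x, so x would enter next.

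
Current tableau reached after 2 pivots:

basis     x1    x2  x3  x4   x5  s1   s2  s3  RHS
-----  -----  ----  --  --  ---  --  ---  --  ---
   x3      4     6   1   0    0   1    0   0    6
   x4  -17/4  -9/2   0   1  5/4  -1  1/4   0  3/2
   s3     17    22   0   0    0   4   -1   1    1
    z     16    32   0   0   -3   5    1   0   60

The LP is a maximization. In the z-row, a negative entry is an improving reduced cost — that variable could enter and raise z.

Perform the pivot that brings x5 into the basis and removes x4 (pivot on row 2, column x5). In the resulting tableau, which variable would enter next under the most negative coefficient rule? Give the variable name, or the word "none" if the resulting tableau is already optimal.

Pivot element 5/4. New z-row = old z-row − (-3)·(row 2/(5/4)).
Updated z-row coefficients: x1: 29/5, x2: 106/5, x3: 0, x4: 12/5, x5: 0, s1: 13/5, s2: 8/5, s3: 0.
No coefficient is strictly negative; the tableau after this pivot is optimal.

none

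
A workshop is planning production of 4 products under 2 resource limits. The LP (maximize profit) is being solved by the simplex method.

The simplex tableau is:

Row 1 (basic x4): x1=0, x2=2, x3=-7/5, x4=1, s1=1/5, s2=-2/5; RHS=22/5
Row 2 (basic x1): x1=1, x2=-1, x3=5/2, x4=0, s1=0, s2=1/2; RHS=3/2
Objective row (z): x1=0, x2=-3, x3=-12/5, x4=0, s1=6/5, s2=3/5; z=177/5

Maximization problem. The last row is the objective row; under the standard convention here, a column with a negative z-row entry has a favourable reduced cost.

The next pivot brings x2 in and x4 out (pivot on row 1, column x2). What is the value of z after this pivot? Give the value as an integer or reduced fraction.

42

Minimum ratio for x2: (22/5)/2 = 11/5.
z changes by −(z-row coeff of x2)·ratio = −(-3)·(11/5) = 33/5.
New z = 177/5 + (33/5) = 42.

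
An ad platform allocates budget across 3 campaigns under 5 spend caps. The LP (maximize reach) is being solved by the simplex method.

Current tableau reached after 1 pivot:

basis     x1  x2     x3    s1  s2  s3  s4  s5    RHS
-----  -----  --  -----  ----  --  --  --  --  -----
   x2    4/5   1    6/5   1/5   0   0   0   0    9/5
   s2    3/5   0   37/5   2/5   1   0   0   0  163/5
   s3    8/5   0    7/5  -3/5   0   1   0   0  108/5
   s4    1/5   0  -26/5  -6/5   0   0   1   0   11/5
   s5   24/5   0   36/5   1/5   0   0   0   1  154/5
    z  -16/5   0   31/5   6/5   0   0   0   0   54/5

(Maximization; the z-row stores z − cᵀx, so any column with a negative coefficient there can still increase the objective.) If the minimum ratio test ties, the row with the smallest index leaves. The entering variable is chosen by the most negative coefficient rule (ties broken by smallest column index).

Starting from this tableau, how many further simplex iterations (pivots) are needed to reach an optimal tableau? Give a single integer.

1

pivot: x1 in, x2 out → z = 18
No improving column remains; optimal.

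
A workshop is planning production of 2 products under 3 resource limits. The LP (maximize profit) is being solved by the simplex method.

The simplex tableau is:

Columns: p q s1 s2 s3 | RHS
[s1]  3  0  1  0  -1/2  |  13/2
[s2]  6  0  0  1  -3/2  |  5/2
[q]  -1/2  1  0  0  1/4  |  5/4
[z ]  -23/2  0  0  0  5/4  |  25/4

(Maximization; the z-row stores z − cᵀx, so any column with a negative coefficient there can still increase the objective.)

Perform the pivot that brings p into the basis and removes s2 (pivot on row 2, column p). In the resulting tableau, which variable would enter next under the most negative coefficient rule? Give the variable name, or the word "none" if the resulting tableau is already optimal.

s3

Pivot element 6. New z-row = old z-row − (-23/2)·(row 2/6).
Updated z-row coefficients: p: 0, q: 0, s1: 0, s2: 23/12, s3: -13/8.
The most negative is -13/8 in column s3, so s3 would enter next.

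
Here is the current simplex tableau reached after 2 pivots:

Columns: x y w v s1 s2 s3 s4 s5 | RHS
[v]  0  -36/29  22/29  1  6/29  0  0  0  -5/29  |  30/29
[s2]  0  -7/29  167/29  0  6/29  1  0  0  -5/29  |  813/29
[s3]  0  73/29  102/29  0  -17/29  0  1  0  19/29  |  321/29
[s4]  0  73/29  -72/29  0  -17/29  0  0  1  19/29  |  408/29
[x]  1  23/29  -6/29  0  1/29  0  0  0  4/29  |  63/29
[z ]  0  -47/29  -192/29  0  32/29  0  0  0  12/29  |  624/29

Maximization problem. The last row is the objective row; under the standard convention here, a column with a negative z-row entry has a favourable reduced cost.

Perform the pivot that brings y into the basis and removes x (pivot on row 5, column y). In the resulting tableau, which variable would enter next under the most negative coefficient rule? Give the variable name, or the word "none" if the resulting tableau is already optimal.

w

Pivot element 23/29. New z-row = old z-row − (-47/29)·(row 5/(23/29)).
Updated z-row coefficients: x: 47/23, y: 0, w: -162/23, v: 0, s1: 27/23, s2: 0, s3: 0, s4: 0, s5: 16/23.
The most negative is -162/23 in column w, so w would enter next.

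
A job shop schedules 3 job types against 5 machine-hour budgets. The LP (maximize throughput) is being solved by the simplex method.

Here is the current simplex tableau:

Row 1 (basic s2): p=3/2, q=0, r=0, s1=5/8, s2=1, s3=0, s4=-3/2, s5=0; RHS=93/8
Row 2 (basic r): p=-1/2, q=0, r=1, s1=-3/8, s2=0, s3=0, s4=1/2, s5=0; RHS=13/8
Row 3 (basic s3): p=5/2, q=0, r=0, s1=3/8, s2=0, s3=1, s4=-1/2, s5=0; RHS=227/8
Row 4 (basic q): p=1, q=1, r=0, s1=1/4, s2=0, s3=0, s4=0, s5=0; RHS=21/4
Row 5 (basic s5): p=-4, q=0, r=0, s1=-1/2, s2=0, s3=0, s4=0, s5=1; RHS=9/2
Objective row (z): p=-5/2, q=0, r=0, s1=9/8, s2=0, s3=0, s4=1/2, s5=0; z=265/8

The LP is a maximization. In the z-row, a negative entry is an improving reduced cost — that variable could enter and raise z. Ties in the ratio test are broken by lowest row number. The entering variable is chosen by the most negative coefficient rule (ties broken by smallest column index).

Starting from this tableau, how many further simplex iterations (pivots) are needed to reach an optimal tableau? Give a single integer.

1

pivot: p in, q out → z = 185/4
No improving column remains; optimal.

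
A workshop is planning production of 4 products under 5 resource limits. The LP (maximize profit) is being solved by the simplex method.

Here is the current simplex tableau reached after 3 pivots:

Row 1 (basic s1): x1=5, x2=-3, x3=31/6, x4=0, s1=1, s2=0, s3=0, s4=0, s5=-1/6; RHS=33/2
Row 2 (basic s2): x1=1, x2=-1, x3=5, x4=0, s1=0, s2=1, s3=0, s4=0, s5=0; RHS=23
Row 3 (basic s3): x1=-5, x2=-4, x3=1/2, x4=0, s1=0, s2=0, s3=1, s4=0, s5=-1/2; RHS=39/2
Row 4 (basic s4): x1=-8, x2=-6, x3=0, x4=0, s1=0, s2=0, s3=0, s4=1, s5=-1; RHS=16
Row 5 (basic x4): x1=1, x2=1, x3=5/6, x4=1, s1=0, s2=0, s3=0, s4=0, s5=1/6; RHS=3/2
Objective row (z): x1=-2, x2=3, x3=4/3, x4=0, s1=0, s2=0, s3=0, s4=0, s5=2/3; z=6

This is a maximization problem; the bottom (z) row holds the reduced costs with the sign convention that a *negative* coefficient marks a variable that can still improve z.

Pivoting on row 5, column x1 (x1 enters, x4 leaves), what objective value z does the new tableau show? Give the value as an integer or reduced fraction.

Minimum ratio for x1: (3/2)/1 = 3/2.
z changes by −(z-row coeff of x1)·ratio = −(-2)·(3/2) = 3.
New z = 6 + 3 = 9.

9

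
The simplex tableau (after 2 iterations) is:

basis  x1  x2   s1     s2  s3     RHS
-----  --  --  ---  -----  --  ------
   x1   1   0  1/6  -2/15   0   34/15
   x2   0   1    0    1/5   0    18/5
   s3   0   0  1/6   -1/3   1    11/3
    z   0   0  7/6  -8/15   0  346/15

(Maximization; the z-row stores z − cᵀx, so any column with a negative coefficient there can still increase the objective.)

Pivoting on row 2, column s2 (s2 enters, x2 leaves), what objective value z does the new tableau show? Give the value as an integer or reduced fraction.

Minimum ratio for s2: (18/5)/(1/5) = 18.
z changes by −(z-row coeff of s2)·ratio = −(-8/15)·18 = 48/5.
New z = 346/15 + (48/5) = 98/3.

98/3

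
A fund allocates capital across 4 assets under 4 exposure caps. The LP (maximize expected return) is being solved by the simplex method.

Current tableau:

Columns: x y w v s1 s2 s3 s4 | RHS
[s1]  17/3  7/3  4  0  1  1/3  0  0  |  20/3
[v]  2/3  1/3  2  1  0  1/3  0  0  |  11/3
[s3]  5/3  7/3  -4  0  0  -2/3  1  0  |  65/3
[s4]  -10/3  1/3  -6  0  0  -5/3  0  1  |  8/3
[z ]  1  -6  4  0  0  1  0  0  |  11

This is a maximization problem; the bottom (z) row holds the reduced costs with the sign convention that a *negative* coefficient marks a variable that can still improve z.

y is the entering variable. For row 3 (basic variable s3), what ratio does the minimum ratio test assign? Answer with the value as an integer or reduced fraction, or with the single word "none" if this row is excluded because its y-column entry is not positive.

65/7

Ratio = RHS / (y entry) = (65/3) / (7/3) = 65/7.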